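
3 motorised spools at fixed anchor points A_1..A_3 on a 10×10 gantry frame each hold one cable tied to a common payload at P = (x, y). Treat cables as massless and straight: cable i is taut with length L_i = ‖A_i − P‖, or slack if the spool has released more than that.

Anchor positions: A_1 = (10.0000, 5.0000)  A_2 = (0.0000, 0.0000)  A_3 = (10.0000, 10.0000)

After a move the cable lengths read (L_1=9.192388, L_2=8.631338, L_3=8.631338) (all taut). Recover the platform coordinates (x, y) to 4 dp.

each cable: (A_i−P)·(A_i−P) = L_i²; let c_i = ‖A_i‖²−L_i²
c_1 = 100.0000+25.0000−84.5000 = 40.5000
row 1: 20.0000x + 10.0000y = 115.0000  (c_2=-74.5000)
row 2: 0.0000x − 10.0000y = -85.0000  (c_3=125.5000)
Cramer on rows 1–2 → x = 1.5000, y = 8.5000

(1.5000, 8.5000)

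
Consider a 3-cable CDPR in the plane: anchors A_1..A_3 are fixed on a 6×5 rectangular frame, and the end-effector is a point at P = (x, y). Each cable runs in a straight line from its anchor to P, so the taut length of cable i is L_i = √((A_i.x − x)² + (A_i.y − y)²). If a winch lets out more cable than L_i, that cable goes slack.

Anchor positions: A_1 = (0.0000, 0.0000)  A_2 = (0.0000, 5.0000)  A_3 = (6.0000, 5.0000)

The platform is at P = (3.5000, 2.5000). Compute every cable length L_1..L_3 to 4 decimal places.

(4.3012, 4.3012, 3.5355)

L_1: Δ = A_1−P = (-3.5000, -2.5000) → ‖Δ‖ = √18.5000 = 4.3012
L_2: Δ = A_2−P = (-3.5000, 2.5000) → ‖Δ‖ = √18.5000 = 4.3012
L_3: Δ = A_3−P = (2.5000, 2.5000) → ‖Δ‖ = √12.5000 = 3.5355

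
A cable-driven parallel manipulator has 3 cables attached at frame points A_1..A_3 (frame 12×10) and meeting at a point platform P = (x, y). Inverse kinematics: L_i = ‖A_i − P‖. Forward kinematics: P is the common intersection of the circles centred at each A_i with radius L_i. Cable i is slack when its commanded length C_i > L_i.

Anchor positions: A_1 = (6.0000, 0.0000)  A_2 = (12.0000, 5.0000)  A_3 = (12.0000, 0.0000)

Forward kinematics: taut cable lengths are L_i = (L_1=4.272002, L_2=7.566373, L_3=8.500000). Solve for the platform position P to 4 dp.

(4.5000, 4.0000)

each cable: (A_i−P)·(A_i−P) = L_i²; let q_i = ‖A_i‖²−L_i²
q_1 = 36.0000+0.0000−18.2500 = 17.7500
row 1: -12.0000x − 10.0000y = -94.0000  (q_2=111.7500)
row 2: -12.0000x + 0.0000y = -54.0000  (q_3=71.7500)
Cramer on rows 1–2 → x = 4.5000, y = 4.0000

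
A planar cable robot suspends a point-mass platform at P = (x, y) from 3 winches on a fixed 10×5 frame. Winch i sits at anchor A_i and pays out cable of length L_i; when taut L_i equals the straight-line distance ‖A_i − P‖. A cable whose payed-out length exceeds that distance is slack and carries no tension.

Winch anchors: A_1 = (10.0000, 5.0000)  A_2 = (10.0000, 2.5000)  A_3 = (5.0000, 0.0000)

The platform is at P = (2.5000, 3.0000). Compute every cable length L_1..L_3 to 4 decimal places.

L_1 = √((10.0000−2.5000)² + (5.0000−3.0000)²) = 7.7621
L_2 = √((10.0000−2.5000)² + (2.5000−3.0000)²) = 7.5166
L_3 = √((5.0000−2.5000)² + (0.0000−3.0000)²) = 3.9051

(7.7621, 7.5166, 3.9051)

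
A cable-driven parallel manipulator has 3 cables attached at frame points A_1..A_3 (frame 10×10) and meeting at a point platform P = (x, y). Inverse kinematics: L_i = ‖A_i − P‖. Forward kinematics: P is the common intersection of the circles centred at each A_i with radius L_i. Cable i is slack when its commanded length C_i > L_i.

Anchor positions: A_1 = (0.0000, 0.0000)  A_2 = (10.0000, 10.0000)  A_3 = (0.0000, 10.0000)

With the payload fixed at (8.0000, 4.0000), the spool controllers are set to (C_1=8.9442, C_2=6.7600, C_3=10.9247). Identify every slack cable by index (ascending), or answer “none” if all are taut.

2, 3

cable 1: L_1 = ‖A_1−P‖ = 8.9443;  C_1 = 8.9442 → taut
cable 2: L_2 = ‖A_2−P‖ = 6.3246;  C_2 = 6.7600 → slack
cable 3: L_3 = ‖A_3−P‖ = 10.0000;  C_3 = 10.9247 → slack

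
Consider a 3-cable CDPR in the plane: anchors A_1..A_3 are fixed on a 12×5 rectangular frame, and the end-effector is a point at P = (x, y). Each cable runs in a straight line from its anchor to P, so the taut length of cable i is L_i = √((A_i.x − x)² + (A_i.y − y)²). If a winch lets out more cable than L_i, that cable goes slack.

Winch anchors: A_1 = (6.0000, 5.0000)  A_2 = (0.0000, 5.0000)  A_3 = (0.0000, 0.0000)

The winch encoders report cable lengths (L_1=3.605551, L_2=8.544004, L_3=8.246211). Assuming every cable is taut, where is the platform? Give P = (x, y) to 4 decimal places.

(8.0000, 2.0000)

circle eqns → linear via eq_j − eq_1; set c_j = A_j·A_j − L_j²
c_1 = 36.0000+25.0000−13.0000 = 48.0000
12.0000·x + 0.0000·y = c_1−c_2 = 96.0000
12.0000·x + 10.0000·y = c_1−c_3 = 116.0000
solve first two rows → x=8.0000, y=2.0000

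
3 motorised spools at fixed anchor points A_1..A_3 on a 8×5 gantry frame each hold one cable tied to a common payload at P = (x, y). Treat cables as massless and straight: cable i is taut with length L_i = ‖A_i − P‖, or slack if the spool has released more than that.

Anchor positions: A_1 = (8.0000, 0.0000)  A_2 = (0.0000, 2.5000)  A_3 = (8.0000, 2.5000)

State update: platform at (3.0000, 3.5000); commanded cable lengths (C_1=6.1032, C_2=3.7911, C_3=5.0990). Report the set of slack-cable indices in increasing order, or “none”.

2

cable 1: √((5.0000)²+(-3.5000)²)=6.1033, C_1=6.1032: taut
cable 2: √((-3.0000)²+(-1.0000)²)=3.1623, C_2=3.7911: slack
cable 3: √((5.0000)²+(-1.0000)²)=5.0990, C_3=5.0990: taut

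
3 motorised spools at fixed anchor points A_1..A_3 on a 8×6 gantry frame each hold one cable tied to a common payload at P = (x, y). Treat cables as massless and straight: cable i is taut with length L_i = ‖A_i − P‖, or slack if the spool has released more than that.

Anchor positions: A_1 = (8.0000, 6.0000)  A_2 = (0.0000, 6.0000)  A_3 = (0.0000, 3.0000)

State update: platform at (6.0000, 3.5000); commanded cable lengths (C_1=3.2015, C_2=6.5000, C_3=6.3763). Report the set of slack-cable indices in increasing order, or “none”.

cable 1: L_1 = ‖A_1−P‖ = 3.2016;  C_1 = 3.2015 → taut
cable 2: L_2 = ‖A_2−P‖ = 6.5000;  C_2 = 6.5000 → taut
cable 3: L_3 = ‖A_3−P‖ = 6.0208;  C_3 = 6.3763 → slack

3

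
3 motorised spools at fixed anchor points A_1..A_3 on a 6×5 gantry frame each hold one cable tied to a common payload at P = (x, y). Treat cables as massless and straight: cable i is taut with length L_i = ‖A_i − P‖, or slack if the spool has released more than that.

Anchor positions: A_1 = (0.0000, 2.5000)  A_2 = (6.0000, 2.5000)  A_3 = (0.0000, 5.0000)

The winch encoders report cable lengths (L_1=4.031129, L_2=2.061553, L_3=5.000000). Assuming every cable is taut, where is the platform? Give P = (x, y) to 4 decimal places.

(4.0000, 2.0000)

expand ‖A_i−P‖²=L_i² and subtract eq 1 (q_i ≔ ‖A_i‖²−L_i²)
q_1 = 0.0000+6.2500−16.2500 = -10.0000
eq1−eq2 → [-12.0000  0.0000]·P = -48.0000
eq1−eq3 → [0.0000  -5.0000]·P = -10.0000
2×2 solve → P = (4.0000, 2.0000)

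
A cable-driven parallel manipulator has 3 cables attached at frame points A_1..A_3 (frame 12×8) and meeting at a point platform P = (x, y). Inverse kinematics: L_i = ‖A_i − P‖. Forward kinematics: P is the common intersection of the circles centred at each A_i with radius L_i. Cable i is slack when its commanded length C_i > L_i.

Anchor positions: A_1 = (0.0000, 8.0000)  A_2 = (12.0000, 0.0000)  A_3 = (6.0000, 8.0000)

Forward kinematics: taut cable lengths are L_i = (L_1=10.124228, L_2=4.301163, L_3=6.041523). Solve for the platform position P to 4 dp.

(8.5000, 2.5000)

expand ‖A_i−P‖²=L_i² and subtract eq 1 (k_i ≔ ‖A_i‖²−L_i²)
k_1 = 0.0000+64.0000−102.5000 = -38.5000
eq1−eq2 → [-24.0000  16.0000]·P = -164.0000
eq1−eq3 → [-12.0000  0.0000]·P = -102.0000
2×2 solve → P = (8.5000, 2.5000)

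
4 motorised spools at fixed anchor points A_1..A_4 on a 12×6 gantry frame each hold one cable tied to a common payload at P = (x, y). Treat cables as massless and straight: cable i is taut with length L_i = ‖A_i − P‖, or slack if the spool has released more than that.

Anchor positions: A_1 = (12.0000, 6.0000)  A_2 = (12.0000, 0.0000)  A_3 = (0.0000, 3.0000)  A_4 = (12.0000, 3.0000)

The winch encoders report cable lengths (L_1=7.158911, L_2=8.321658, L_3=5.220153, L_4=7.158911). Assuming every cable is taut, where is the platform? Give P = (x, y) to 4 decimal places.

each cable: (A_i−P)·(A_i−P) = L_i²; let q_i = ‖A_i‖²−L_i²
q_1 = 144.0000+36.0000−51.2500 = 128.7500
row 1: 0.0000x + 12.0000y = 54.0000  (q_2=74.7500)
row 2: 24.0000x + 6.0000y = 147.0000  (q_3=-18.2500)
row 3: 0.0000x + 6.0000y = 27.0000  (q_4=101.7500)
Cramer on rows 1–2 → x = 5.0000, y = 4.5000
check cable 4: ‖A_4−P‖² = 51.2500 ≈ L_4² = 51.2500 ✓

(5.0000, 4.5000)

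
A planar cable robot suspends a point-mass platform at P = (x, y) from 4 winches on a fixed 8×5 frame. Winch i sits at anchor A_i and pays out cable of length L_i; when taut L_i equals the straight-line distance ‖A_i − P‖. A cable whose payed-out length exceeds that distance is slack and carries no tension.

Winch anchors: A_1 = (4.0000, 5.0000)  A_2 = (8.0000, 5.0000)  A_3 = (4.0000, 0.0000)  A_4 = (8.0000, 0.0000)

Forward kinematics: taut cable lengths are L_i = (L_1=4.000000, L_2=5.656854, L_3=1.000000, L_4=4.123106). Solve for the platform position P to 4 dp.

each cable: (A_i−P)·(A_i−P) = L_i²; let k_i = ‖A_i‖²−L_i²
k_1 = 16.0000+25.0000−16.0000 = 25.0000
row 1: -8.0000x + 0.0000y = -32.0000  (k_2=57.0000)
row 2: 0.0000x + 10.0000y = 10.0000  (k_3=15.0000)
row 3: -8.0000x + 10.0000y = -22.0000  (k_4=47.0000)
Cramer on rows 1–2 → x = 4.0000, y = 1.0000
check cable 4: ‖A_4−P‖² = 17.0000 ≈ L_4² = 17.0000 ✓

(4.0000, 1.0000)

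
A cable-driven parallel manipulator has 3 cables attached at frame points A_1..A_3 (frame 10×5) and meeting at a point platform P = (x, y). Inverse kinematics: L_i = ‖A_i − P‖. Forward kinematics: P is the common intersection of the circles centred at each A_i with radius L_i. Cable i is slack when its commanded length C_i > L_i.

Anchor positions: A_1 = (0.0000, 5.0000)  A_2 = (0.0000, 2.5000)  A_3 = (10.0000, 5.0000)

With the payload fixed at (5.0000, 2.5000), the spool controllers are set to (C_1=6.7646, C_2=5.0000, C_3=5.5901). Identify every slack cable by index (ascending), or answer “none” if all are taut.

cable 1: √((-5.0000)²+(2.5000)²)=5.5902, C_1=6.7646: slack
cable 2: √((-5.0000)²+(0.0000)²)=5.0000, C_2=5.0000: taut
cable 3: √((5.0000)²+(2.5000)²)=5.5902, C_3=5.5901: taut

1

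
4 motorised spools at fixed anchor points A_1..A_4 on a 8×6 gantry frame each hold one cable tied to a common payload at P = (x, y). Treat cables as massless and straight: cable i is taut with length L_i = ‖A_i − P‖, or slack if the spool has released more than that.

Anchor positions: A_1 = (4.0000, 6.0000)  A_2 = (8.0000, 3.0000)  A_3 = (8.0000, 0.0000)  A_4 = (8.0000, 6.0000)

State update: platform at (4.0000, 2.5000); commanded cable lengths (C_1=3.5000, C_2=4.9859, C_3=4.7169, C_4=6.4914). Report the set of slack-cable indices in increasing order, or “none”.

2, 4

cable 1: √((0.0000)²+(3.5000)²)=3.5000, C_1=3.5000: taut
cable 2: √((4.0000)²+(0.5000)²)=4.0311, C_2=4.9859: slack
cable 3: √((4.0000)²+(-2.5000)²)=4.7170, C_3=4.7169: taut
cable 4: √((4.0000)²+(3.5000)²)=5.3151, C_4=6.4914: slack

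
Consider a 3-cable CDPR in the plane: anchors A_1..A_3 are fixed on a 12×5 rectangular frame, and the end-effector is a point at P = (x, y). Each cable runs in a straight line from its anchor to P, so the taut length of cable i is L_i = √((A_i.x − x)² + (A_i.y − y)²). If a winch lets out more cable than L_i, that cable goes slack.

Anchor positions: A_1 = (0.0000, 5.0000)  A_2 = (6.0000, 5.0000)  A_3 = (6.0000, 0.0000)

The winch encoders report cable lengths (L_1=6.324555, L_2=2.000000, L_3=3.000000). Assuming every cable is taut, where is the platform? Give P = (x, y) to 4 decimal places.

circle eqns → linear via eq_j − eq_1; set q_j = A_j·A_j − L_j²
q_1 = 0.0000+25.0000−40.0000 = -15.0000
-12.0000·x + 0.0000·y = q_1−q_2 = -72.0000
-12.0000·x + 10.0000·y = q_1−q_3 = -42.0000
solve first two rows → x=6.0000, y=3.0000

(6.0000, 3.0000)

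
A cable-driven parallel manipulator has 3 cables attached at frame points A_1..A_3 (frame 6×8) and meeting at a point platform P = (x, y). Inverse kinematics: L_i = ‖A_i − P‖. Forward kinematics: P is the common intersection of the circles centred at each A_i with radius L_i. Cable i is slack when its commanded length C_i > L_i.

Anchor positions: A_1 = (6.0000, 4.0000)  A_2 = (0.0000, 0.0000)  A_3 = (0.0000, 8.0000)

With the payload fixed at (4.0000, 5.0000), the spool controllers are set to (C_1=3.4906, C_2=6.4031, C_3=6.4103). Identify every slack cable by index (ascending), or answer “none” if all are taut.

1, 3

cable 1: L_1 = ‖A_1−P‖ = 2.2361;  C_1 = 3.4906 → slack
cable 2: L_2 = ‖A_2−P‖ = 6.4031;  C_2 = 6.4031 → taut
cable 3: L_3 = ‖A_3−P‖ = 5.0000;  C_3 = 6.4103 → slack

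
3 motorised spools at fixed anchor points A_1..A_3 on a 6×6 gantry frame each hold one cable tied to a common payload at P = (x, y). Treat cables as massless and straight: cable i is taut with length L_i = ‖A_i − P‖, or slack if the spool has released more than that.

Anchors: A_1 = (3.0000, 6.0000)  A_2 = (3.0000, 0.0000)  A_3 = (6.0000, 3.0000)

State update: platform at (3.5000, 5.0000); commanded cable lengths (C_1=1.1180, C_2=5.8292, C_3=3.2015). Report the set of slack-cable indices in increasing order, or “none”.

2

cable 1: L_1 = ‖A_1−P‖ = 1.1180;  C_1 = 1.1180 → taut
cable 2: L_2 = ‖A_2−P‖ = 5.0249;  C_2 = 5.8292 → slack
cable 3: L_3 = ‖A_3−P‖ = 3.2016;  C_3 = 3.2015 → taut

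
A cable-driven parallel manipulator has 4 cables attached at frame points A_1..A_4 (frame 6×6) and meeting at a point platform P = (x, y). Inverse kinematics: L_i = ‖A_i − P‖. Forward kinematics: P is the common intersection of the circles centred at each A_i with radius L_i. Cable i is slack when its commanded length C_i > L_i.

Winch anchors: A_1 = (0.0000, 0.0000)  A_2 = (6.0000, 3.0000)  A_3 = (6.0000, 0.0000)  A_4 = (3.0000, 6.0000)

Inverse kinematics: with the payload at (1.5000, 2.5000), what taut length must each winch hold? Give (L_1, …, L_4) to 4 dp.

L_1 = √((0.0000−1.5000)² + (0.0000−2.5000)²) = 2.9155
L_2 = √((6.0000−1.5000)² + (3.0000−2.5000)²) = 4.5277
L_3 = √((6.0000−1.5000)² + (0.0000−2.5000)²) = 5.1478
L_4 = √((3.0000−1.5000)² + (6.0000−2.5000)²) = 3.8079

(2.9155, 4.5277, 5.1478, 3.8079)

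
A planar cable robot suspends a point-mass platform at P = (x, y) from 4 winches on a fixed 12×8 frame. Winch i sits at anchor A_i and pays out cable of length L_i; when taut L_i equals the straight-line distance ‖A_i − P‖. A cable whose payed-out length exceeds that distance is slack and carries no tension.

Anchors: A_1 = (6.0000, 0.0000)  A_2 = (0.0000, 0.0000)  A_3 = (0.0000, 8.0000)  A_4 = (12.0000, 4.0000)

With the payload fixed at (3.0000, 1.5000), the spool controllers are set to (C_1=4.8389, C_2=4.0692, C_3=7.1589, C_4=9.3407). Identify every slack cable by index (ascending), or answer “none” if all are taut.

i=1: geometric 3.3541 vs commanded 4.8389 ⇒ slack
i=2: geometric 3.3541 vs commanded 4.0692 ⇒ slack
i=3: geometric 7.1589 vs commanded 7.1589 ⇒ taut
i=4: geometric 9.3408 vs commanded 9.3407 ⇒ taut

1, 2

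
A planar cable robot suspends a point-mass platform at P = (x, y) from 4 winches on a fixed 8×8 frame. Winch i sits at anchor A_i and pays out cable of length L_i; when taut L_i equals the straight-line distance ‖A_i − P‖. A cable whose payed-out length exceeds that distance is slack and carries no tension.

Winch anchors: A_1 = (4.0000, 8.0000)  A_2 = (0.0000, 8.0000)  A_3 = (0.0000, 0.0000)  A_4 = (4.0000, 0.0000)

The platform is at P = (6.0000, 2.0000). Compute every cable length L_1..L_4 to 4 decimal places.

L_1: Δ = A_1−P = (-2.0000, 6.0000) → ‖Δ‖ = √40.0000 = 6.3246
L_2: Δ = A_2−P = (-6.0000, 6.0000) → ‖Δ‖ = √72.0000 = 8.4853
L_3: Δ = A_3−P = (-6.0000, -2.0000) → ‖Δ‖ = √40.0000 = 6.3246
L_4: Δ = A_4−P = (-2.0000, -2.0000) → ‖Δ‖ = √8.0000 = 2.8284

(6.3246, 8.4853, 6.3246, 2.8284)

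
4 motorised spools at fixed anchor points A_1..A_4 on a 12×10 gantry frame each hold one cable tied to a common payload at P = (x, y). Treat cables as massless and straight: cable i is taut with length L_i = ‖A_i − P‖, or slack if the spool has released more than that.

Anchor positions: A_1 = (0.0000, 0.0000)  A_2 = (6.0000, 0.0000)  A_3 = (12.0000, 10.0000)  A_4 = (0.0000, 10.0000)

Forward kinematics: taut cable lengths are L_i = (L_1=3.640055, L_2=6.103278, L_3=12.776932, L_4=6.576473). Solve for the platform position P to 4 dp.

circle eqns → linear via eq_j − eq_1; set c_j = A_j·A_j − L_j²
c_1 = 0.0000+0.0000−13.2500 = -13.2500
-12.0000·x + 0.0000·y = c_1−c_2 = -12.0000
-24.0000·x − 20.0000·y = c_1−c_3 = -94.0000
0.0000·x − 20.0000·y = c_1−c_4 = -70.0000
solve first two rows → x=1.0000, y=3.5000
check cable 4: ‖A_4−P‖² = 43.2500 ≈ L_4² = 43.2500 ✓

(1.0000, 3.5000)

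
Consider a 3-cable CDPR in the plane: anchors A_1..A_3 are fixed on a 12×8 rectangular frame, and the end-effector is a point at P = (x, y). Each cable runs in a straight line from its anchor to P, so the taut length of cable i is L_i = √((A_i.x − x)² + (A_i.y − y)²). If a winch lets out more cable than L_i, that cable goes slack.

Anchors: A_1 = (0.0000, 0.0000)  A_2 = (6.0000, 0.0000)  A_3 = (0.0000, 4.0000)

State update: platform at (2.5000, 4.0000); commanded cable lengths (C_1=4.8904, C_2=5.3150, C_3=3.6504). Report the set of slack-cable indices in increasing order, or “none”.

1, 3

i=1: geometric 4.7170 vs commanded 4.8904 ⇒ slack
i=2: geometric 5.3151 vs commanded 5.3150 ⇒ taut
i=3: geometric 2.5000 vs commanded 3.6504 ⇒ slack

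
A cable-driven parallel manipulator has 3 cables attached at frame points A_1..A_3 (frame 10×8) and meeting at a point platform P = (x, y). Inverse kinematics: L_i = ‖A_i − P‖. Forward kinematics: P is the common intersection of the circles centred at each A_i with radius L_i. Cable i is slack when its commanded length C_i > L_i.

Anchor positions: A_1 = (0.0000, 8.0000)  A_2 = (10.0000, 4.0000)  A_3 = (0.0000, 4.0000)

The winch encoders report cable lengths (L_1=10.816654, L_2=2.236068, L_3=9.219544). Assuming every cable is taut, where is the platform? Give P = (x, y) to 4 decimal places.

(9.0000, 2.0000)

expand ‖A_i−P‖²=L_i² and subtract eq 1 (k_i ≔ ‖A_i‖²−L_i²)
k_1 = 0.0000+64.0000−117.0000 = -53.0000
eq1−eq2 → [-20.0000  8.0000]·P = -164.0000
eq1−eq3 → [0.0000  8.0000]·P = 16.0000
2×2 solve → P = (9.0000, 2.0000)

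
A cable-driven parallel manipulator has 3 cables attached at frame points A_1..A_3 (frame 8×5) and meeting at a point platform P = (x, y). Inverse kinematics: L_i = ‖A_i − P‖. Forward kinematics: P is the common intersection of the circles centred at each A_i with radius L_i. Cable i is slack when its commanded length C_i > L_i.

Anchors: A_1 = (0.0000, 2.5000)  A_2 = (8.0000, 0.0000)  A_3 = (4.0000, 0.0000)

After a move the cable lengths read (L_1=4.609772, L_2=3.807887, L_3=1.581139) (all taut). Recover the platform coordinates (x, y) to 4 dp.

(4.5000, 1.5000)

circle eqns → linear via eq_j − eq_1; set q_j = A_j·A_j − L_j²
q_1 = 0.0000+6.2500−21.2500 = -15.0000
-16.0000·x + 5.0000·y = q_1−q_2 = -64.5000
-8.0000·x + 5.0000·y = q_1−q_3 = -28.5000
solve first two rows → x=4.5000, y=1.5000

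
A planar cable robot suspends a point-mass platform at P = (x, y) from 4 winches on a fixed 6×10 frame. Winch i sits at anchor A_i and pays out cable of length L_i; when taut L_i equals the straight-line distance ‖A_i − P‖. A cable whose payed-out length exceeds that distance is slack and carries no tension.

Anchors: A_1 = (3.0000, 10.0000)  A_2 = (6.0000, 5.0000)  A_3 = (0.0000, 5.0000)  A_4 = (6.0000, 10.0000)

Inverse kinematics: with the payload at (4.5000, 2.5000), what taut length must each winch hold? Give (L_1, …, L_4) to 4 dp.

L_1: Δ = A_1−P = (-1.5000, 7.5000) → ‖Δ‖ = √58.5000 = 7.6485
L_2: Δ = A_2−P = (1.5000, 2.5000) → ‖Δ‖ = √8.5000 = 2.9155
L_3: Δ = A_3−P = (-4.5000, 2.5000) → ‖Δ‖ = √26.5000 = 5.1478
L_4: Δ = A_4−P = (1.5000, 7.5000) → ‖Δ‖ = √58.5000 = 7.6485

(7.6485, 2.9155, 5.1478, 7.6485)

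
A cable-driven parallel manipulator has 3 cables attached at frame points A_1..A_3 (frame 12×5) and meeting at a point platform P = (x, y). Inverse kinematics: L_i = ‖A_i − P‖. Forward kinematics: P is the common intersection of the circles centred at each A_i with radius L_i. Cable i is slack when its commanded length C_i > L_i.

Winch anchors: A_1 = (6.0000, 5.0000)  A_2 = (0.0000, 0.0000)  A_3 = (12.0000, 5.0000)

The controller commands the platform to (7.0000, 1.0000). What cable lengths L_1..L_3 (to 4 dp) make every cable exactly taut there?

(4.1231, 7.0711, 6.4031)

L_1 = √((6.0000−7.0000)² + (5.0000−1.0000)²) = 4.1231
L_2 = √((0.0000−7.0000)² + (0.0000−1.0000)²) = 7.0711
L_3 = √((12.0000−7.0000)² + (5.0000−1.0000)²) = 6.4031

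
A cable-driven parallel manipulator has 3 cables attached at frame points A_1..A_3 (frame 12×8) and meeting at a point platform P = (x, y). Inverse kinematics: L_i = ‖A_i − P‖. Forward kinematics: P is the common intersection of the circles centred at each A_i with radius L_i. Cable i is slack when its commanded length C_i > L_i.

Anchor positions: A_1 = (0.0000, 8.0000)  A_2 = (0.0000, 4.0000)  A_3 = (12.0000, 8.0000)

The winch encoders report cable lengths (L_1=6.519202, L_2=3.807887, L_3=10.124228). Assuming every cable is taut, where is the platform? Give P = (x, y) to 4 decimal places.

(3.5000, 2.5000)

circle eqns → linear via eq_j − eq_1; set q_j = A_j·A_j − L_j²
q_1 = 0.0000+64.0000−42.5000 = 21.5000
0.0000·x + 8.0000·y = q_1−q_2 = 20.0000
-24.0000·x + 0.0000·y = q_1−q_3 = -84.0000
solve first two rows → x=3.5000, y=2.5000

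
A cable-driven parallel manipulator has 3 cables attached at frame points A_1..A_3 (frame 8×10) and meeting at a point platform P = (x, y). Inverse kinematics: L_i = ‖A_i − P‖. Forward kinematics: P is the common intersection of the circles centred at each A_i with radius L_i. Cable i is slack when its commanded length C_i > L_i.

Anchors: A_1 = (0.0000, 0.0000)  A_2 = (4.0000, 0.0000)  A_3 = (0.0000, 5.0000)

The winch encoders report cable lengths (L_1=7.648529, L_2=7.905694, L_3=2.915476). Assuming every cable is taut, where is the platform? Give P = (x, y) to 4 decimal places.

(1.5000, 7.5000)

each cable: (A_i−P)·(A_i−P) = L_i²; let c_i = ‖A_i‖²−L_i²
c_1 = 0.0000+0.0000−58.5000 = -58.5000
row 1: -8.0000x + 0.0000y = -12.0000  (c_2=-46.5000)
row 2: 0.0000x − 10.0000y = -75.0000  (c_3=16.5000)
Cramer on rows 1–2 → x = 1.5000, y = 7.5000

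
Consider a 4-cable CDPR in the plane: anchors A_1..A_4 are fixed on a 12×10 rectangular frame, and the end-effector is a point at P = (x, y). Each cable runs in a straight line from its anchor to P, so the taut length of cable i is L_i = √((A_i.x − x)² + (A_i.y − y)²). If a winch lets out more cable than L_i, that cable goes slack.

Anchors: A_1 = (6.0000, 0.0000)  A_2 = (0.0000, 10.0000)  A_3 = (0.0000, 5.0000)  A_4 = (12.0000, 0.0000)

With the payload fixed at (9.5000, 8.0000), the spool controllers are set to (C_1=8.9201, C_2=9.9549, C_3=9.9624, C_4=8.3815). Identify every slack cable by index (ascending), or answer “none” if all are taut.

1, 2

cable 1: √((-3.5000)²+(-8.0000)²)=8.7321, C_1=8.9201: slack
cable 2: √((-9.5000)²+(2.0000)²)=9.7082, C_2=9.9549: slack
cable 3: √((-9.5000)²+(-3.0000)²)=9.9624, C_3=9.9624: taut
cable 4: √((2.5000)²+(-8.0000)²)=8.3815, C_4=8.3815: taut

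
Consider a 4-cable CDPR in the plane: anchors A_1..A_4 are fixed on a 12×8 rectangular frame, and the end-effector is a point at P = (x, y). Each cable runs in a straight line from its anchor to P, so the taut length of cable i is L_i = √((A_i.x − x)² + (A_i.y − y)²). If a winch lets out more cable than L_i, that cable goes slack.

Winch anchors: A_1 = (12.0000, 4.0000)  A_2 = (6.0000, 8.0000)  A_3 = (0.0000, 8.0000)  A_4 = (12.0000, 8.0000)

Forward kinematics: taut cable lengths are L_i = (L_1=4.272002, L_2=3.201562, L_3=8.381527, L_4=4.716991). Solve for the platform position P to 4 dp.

circle eqns → linear via eq_j − eq_1; set c_j = A_j·A_j − L_j²
c_1 = 144.0000+16.0000−18.2500 = 141.7500
12.0000·x − 8.0000·y = c_1−c_2 = 52.0000
24.0000·x − 8.0000·y = c_1−c_3 = 148.0000
0.0000·x − 8.0000·y = c_1−c_4 = -44.0000
solve first two rows → x=8.0000, y=5.5000
check cable 4: ‖A_4−P‖² = 22.2500 ≈ L_4² = 22.2500 ✓

(8.0000, 5.5000)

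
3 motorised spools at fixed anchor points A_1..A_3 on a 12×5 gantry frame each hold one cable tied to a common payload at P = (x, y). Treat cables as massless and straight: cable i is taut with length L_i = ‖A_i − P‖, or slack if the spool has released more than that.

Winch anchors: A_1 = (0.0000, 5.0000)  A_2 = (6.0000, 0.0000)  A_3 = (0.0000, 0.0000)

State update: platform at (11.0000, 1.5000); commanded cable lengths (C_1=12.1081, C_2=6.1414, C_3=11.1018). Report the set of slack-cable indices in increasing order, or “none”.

i=1: geometric 11.5434 vs commanded 12.1081 ⇒ slack
i=2: geometric 5.2202 vs commanded 6.1414 ⇒ slack
i=3: geometric 11.1018 vs commanded 11.1018 ⇒ taut

1, 2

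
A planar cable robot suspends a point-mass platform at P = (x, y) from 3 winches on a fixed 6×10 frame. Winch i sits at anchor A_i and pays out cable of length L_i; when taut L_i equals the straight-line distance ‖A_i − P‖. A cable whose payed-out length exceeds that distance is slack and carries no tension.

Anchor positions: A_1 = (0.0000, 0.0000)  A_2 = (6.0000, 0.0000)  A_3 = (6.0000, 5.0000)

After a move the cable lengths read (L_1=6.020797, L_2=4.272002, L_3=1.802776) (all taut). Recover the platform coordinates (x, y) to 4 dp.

(4.5000, 4.0000)

expand ‖A_i−P‖²=L_i² and subtract eq 1 (k_i ≔ ‖A_i‖²−L_i²)
k_1 = 0.0000+0.0000−36.2500 = -36.2500
eq1−eq2 → [-12.0000  0.0000]·P = -54.0000
eq1−eq3 → [-12.0000  -10.0000]·P = -94.0000
2×2 solve → P = (4.5000, 4.0000)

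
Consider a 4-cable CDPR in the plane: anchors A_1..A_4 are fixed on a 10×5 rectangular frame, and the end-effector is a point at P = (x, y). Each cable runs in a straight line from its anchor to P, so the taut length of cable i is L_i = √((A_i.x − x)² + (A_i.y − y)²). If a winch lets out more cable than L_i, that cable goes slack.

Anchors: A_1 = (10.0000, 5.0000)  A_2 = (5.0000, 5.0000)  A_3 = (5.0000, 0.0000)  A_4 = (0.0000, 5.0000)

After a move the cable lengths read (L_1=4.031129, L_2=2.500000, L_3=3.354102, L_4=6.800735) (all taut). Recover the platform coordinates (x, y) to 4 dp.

expand ‖A_i−P‖²=L_i² and subtract eq 1 (q_i ≔ ‖A_i‖²−L_i²)
q_1 = 100.0000+25.0000−16.2500 = 108.7500
eq1−eq2 → [10.0000  0.0000]·P = 65.0000
eq1−eq3 → [10.0000  10.0000]·P = 95.0000
eq1−eq4 → [20.0000  0.0000]·P = 130.0000
2×2 solve → P = (6.5000, 3.0000)
check cable 4: ‖A_4−P‖² = 46.2500 ≈ L_4² = 46.2500 ✓

(6.5000, 3.0000)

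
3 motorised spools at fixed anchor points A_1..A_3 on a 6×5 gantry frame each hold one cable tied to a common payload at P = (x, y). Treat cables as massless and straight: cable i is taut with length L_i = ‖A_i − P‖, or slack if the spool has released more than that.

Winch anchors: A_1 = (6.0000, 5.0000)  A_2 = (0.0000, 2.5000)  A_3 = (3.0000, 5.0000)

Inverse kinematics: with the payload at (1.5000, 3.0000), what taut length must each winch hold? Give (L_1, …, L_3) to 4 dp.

(4.9244, 1.5811, 2.5000)

cable 1: Δx=4.5000, Δy=2.0000; L_1 = √(Δx²+Δy²) = 4.9244
cable 2: Δx=-1.5000, Δy=-0.5000; L_2 = √(Δx²+Δy²) = 1.5811
cable 3: Δx=1.5000, Δy=2.0000; L_3 = √(Δx²+Δy²) = 2.5000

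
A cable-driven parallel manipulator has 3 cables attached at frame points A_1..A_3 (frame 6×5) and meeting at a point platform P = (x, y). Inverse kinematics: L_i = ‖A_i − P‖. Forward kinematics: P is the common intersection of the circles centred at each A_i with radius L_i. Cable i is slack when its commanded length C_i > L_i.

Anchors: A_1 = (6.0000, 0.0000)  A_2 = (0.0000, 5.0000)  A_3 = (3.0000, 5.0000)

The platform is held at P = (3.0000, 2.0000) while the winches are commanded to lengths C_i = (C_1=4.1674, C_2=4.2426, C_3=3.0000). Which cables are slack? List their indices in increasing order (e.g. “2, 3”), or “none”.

1

cable 1: L_1 = ‖A_1−P‖ = 3.6056;  C_1 = 4.1674 → slack
cable 2: L_2 = ‖A_2−P‖ = 4.2426;  C_2 = 4.2426 → taut
cable 3: L_3 = ‖A_3−P‖ = 3.0000;  C_3 = 3.0000 → taut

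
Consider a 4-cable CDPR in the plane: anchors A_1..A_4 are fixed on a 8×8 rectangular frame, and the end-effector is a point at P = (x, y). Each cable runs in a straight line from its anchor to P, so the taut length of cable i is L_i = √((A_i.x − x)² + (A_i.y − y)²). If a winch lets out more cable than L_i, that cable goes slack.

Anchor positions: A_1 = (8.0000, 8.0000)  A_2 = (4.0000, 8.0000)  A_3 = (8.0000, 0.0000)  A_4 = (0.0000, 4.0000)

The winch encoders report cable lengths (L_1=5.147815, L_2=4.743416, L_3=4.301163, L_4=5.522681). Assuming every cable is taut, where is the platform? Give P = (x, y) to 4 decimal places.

(5.5000, 3.5000)

expand ‖A_i−P‖²=L_i² and subtract eq 1 (c_i ≔ ‖A_i‖²−L_i²)
c_1 = 64.0000+64.0000−26.5000 = 101.5000
eq1−eq2 → [8.0000  0.0000]·P = 44.0000
eq1−eq3 → [0.0000  16.0000]·P = 56.0000
eq1−eq4 → [16.0000  8.0000]·P = 116.0000
2×2 solve → P = (5.5000, 3.5000)
check cable 4: ‖A_4−P‖² = 30.5000 ≈ L_4² = 30.5000 ✓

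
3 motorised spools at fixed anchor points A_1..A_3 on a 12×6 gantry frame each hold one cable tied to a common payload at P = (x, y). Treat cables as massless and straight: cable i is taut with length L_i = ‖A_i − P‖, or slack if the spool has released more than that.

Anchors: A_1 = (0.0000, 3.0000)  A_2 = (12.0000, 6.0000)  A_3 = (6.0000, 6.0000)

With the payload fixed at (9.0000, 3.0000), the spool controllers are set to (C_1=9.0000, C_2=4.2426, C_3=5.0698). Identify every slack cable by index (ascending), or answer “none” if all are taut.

i=1: geometric 9.0000 vs commanded 9.0000 ⇒ taut
i=2: geometric 4.2426 vs commanded 4.2426 ⇒ taut
i=3: geometric 4.2426 vs commanded 5.0698 ⇒ slack

3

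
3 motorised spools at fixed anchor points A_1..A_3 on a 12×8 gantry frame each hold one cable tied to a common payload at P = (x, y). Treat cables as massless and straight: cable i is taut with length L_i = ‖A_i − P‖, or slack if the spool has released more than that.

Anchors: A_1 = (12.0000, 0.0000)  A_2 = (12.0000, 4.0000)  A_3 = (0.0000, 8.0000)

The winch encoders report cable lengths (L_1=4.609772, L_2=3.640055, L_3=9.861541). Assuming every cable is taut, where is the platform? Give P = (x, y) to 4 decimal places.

circle eqns → linear via eq_j − eq_1; set c_j = A_j·A_j − L_j²
c_1 = 144.0000+0.0000−21.2500 = 122.7500
0.0000·x − 8.0000·y = c_1−c_2 = -24.0000
24.0000·x − 16.0000·y = c_1−c_3 = 156.0000
solve first two rows → x=8.5000, y=3.0000

(8.5000, 3.0000)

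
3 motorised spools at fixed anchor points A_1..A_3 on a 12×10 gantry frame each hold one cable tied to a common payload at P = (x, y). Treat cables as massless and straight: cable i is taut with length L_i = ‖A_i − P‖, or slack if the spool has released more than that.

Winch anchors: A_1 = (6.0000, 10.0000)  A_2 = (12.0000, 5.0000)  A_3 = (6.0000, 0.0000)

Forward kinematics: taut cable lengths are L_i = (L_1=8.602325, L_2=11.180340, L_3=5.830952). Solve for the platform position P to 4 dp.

(1.0000, 3.0000)

expand ‖A_i−P‖²=L_i² and subtract eq 1 (q_i ≔ ‖A_i‖²−L_i²)
q_1 = 36.0000+100.0000−74.0000 = 62.0000
eq1−eq2 → [-12.0000  10.0000]·P = 18.0000
eq1−eq3 → [0.0000  20.0000]·P = 60.0000
2×2 solve → P = (1.0000, 3.0000)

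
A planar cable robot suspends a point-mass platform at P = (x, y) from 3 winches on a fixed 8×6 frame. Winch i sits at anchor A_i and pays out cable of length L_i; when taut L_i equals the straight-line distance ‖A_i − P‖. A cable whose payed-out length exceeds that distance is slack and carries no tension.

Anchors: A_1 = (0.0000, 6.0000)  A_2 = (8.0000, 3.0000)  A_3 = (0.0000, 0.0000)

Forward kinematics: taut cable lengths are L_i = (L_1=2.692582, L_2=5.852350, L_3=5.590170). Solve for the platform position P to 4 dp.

(2.5000, 5.0000)

expand ‖A_i−P‖²=L_i² and subtract eq 1 (k_i ≔ ‖A_i‖²−L_i²)
k_1 = 0.0000+36.0000−7.2500 = 28.7500
eq1−eq2 → [-16.0000  6.0000]·P = -10.0000
eq1−eq3 → [0.0000  12.0000]·P = 60.0000
2×2 solve → P = (2.5000, 5.0000)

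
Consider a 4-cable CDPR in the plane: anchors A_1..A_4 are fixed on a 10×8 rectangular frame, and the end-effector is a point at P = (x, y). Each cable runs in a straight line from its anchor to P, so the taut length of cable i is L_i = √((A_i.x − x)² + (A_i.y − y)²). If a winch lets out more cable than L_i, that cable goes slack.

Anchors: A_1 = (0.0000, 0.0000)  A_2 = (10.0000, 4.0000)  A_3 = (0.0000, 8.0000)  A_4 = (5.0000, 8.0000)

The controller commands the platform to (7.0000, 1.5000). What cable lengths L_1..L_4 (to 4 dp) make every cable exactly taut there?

cable 1: Δx=-7.0000, Δy=-1.5000; L_1 = √(Δx²+Δy²) = 7.1589
cable 2: Δx=3.0000, Δy=2.5000; L_2 = √(Δx²+Δy²) = 3.9051
cable 3: Δx=-7.0000, Δy=6.5000; L_3 = √(Δx²+Δy²) = 9.5525
cable 4: Δx=-2.0000, Δy=6.5000; L_4 = √(Δx²+Δy²) = 6.8007

(7.1589, 3.9051, 9.5525, 6.8007)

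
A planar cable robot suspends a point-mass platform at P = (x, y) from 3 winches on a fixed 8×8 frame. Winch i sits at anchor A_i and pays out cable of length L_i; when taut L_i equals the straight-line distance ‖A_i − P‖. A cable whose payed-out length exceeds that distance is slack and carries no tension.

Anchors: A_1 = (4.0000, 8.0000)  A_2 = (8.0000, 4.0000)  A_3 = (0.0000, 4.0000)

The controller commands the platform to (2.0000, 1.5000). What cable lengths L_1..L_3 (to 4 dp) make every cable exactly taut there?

L_1: Δ = A_1−P = (2.0000, 6.5000) → ‖Δ‖ = √46.2500 = 6.8007
L_2: Δ = A_2−P = (6.0000, 2.5000) → ‖Δ‖ = √42.2500 = 6.5000
L_3: Δ = A_3−P = (-2.0000, 2.5000) → ‖Δ‖ = √10.2500 = 3.2016

(6.8007, 6.5000, 3.2016)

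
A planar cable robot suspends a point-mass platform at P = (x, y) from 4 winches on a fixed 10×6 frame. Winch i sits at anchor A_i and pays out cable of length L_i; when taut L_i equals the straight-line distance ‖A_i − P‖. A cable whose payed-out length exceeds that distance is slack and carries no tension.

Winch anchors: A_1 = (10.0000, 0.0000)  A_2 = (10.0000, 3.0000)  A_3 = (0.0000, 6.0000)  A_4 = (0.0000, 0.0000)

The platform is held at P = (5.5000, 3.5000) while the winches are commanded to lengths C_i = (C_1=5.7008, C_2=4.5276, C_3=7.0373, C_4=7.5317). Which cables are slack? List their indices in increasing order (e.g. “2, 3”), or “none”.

3, 4

cable 1: √((4.5000)²+(-3.5000)²)=5.7009, C_1=5.7008: taut
cable 2: √((4.5000)²+(-0.5000)²)=4.5277, C_2=4.5276: taut
cable 3: √((-5.5000)²+(2.5000)²)=6.0415, C_3=7.0373: slack
cable 4: √((-5.5000)²+(-3.5000)²)=6.5192, C_4=7.5317: slack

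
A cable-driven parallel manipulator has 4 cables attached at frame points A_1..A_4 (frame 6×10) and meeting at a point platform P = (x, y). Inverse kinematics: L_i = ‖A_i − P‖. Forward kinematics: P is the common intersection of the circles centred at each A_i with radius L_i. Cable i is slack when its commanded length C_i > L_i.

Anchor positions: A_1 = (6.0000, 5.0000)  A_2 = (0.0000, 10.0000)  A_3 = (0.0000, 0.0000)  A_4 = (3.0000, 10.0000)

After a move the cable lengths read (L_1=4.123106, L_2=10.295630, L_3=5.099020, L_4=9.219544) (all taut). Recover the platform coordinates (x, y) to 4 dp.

(5.0000, 1.0000)

expand ‖A_i−P‖²=L_i² and subtract eq 1 (k_i ≔ ‖A_i‖²−L_i²)
k_1 = 36.0000+25.0000−17.0000 = 44.0000
eq1−eq2 → [12.0000  -10.0000]·P = 50.0000
eq1−eq3 → [12.0000  10.0000]·P = 70.0000
eq1−eq4 → [6.0000  -10.0000]·P = 20.0000
2×2 solve → P = (5.0000, 1.0000)
check cable 4: ‖A_4−P‖² = 85.0000 ≈ L_4² = 85.0000 ✓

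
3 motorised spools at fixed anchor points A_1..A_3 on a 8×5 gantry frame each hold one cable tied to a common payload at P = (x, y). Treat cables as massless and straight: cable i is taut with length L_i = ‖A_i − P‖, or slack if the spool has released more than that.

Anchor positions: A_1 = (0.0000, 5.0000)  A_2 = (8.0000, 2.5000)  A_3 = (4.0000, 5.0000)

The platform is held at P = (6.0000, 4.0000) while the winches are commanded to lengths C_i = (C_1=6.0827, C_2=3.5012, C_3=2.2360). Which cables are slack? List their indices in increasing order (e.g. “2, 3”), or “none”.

cable 1: L_1 = ‖A_1−P‖ = 6.0828;  C_1 = 6.0827 → taut
cable 2: L_2 = ‖A_2−P‖ = 2.5000;  C_2 = 3.5012 → slack
cable 3: L_3 = ‖A_3−P‖ = 2.2361;  C_3 = 2.2360 → taut

2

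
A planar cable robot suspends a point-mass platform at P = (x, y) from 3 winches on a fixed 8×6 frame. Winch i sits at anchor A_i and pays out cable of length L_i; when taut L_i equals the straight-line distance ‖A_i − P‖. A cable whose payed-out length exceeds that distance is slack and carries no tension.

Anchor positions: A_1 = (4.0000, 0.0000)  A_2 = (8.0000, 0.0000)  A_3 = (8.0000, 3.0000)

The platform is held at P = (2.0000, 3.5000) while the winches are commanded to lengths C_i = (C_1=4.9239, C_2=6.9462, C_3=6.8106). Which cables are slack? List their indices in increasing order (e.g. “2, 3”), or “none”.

1, 3

i=1: geometric 4.0311 vs commanded 4.9239 ⇒ slack
i=2: geometric 6.9462 vs commanded 6.9462 ⇒ taut
i=3: geometric 6.0208 vs commanded 6.8106 ⇒ slack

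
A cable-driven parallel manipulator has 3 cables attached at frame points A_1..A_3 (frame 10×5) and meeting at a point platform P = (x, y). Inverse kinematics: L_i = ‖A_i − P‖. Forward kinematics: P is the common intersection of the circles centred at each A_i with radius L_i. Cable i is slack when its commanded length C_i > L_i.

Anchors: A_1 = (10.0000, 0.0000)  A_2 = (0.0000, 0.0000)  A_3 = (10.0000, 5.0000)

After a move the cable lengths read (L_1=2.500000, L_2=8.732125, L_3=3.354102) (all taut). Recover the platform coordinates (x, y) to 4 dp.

expand ‖A_i−P‖²=L_i² and subtract eq 1 (q_i ≔ ‖A_i‖²−L_i²)
q_1 = 100.0000+0.0000−6.2500 = 93.7500
eq1−eq2 → [20.0000  0.0000]·P = 170.0000
eq1−eq3 → [0.0000  -10.0000]·P = -20.0000
2×2 solve → P = (8.5000, 2.0000)

(8.5000, 2.0000)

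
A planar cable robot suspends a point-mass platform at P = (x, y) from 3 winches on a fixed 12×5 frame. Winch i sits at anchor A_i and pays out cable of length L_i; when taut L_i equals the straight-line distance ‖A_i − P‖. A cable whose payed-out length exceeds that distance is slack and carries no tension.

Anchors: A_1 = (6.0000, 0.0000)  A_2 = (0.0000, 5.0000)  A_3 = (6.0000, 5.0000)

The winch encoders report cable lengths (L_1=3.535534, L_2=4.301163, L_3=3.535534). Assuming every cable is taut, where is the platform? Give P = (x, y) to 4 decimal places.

(3.5000, 2.5000)

each cable: (A_i−P)·(A_i−P) = L_i²; let q_i = ‖A_i‖²−L_i²
q_1 = 36.0000+0.0000−12.5000 = 23.5000
row 1: 12.0000x − 10.0000y = 17.0000  (q_2=6.5000)
row 2: 0.0000x − 10.0000y = -25.0000  (q_3=48.5000)
Cramer on rows 1–2 → x = 3.5000, y = 2.5000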